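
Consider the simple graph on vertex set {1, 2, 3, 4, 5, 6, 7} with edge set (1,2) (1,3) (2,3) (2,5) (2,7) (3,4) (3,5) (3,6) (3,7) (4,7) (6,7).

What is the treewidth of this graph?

A width-2 tree decomposition is:
Bags: B1 = {2, 3, 5}  B2 = {1, 2, 3}  B3 = {2, 3, 7}  B4 = {3, 4, 7}  B5 = {3, 6, 7}
Tree: B1–B2, B1–B3, B3–B4, B3–B5
Every bag has size at most 3, so the width is 3 − 1 = 2 and tw(G) ≤ 2. On the other hand G contains the 3-clique {1, 2, 3}. A clique must lie in a single bag of any decomposition, so no decomposition can have width below 2. Hence tw(G) = 2 exactly.

2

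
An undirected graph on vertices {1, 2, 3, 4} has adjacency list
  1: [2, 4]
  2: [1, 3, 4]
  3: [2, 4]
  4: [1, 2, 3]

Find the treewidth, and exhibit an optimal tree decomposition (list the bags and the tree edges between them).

Treewidth 2.
One such decomposition:
Bags: B1 = {1, 2, 4}  B2 = {2, 3, 4}
Tree: B1–B2

Every bag has size at most 3, so the width is 3 − 1 = 2 and tw(G) ≤ 2. On the other hand G contains the 3-clique {1, 2, 4}. A clique must lie in a single bag of any decomposition, so no decomposition can have width below 2. Therefore the treewidth is 2.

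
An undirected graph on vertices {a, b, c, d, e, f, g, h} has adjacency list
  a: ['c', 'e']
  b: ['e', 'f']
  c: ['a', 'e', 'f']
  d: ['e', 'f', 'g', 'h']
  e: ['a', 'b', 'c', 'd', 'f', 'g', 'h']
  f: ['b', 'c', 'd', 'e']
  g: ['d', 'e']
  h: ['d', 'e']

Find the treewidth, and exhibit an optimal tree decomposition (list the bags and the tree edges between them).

Each bag holds 3 vertices, so the decomposition has width 2, which upper-bounds the treewidth. On the other hand G contains the 3-clique {d, e, g}. A clique must lie in a single bag of any decomposition, so no decomposition can have width below 2. The upper and lower bounds meet at 2, so that is the treewidth.

Treewidth 2.
One such decomposition:
Bags: B1 = {d, e, f}  B2 = {d, e, h}  B3 = {d, e, g}  B4 = {c, e, f}  B5 = {a, c, e}  B6 = {b, e, f}
Tree: B1–B2, B2–B3, B1–B4, B4–B5, B1–B6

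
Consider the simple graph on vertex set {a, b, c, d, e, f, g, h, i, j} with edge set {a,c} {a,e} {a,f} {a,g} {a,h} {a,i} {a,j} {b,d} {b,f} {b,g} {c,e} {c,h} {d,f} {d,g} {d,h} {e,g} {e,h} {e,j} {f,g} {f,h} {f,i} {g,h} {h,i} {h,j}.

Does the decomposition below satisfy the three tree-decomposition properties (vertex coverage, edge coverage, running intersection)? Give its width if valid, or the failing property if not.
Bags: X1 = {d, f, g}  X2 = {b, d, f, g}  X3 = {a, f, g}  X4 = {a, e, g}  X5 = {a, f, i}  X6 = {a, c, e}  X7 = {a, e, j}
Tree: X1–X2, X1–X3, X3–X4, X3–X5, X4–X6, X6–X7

No — vertex h appears in no bag.

A tree decomposition must satisfy three properties: every vertex lies in some bag; for every edge, both endpoints lie together in some bag; and for every vertex, the bags containing it form a connected subtree. Here vertex h appears in no bag, so the decomposition is invalid.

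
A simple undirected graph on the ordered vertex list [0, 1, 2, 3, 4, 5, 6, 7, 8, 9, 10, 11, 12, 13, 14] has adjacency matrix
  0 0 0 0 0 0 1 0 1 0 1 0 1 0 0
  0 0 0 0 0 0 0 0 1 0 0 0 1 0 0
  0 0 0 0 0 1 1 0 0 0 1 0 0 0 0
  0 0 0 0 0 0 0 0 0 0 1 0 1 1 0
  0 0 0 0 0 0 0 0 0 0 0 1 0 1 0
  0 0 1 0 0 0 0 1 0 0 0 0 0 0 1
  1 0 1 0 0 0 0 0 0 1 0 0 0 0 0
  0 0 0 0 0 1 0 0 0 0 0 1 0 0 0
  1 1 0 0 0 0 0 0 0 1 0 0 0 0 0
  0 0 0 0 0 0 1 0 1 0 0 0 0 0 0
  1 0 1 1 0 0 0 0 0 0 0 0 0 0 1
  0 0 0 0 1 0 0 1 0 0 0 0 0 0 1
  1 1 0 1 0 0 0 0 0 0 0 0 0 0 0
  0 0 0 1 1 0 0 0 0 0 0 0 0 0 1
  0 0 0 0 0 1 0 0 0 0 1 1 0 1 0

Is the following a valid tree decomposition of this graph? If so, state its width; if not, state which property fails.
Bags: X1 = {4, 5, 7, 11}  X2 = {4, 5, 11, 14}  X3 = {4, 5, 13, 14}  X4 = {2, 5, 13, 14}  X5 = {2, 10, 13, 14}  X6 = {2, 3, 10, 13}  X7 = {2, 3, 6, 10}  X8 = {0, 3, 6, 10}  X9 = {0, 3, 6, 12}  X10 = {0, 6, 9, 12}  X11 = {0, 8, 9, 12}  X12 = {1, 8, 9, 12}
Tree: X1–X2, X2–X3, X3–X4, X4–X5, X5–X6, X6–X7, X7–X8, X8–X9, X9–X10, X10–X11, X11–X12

Checking the three conditions: (i) the bags cover all of {0, 1, 2, 3, 4, 5, 6, 7, 8, 9, 10, 11, 12, 13, 14}; (ii) for each edge, some bag contains both endpoints; (iii) the bags containing any fixed vertex form a subtree. All hold, so the decomposition is valid with width 4 − 1 = 3.

Yes; width 3.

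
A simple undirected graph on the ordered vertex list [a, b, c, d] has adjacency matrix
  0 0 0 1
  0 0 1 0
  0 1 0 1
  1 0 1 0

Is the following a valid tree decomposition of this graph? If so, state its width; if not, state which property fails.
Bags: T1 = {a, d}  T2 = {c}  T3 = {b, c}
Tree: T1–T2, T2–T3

A tree decomposition must satisfy three properties: every vertex lies in some bag; for every edge, both endpoints lie together in some bag; and for every vertex, the bags containing it form a connected subtree. Here edge (d,c) lies in no bag, so the decomposition is invalid.

No — edge (d,c) lies in no bag.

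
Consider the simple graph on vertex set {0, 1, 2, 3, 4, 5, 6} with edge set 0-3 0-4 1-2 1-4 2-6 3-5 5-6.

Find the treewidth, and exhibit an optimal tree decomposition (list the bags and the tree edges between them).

The largest bag has 3 vertices, giving width 2; this decomposition certifies tw(G) ≤ 2. The edges 0–3–5–6–2–1–4–0 form a cycle, so G is not a tree and its treewidth is at least 2. Hence tw(G) = 2 exactly.

Treewidth 2.
One optimal decomposition is:
Bags: B1 = {0, 3, 5}  B2 = {0, 5, 6}  B3 = {0, 2, 6}  B4 = {0, 1, 2}  B5 = {0, 1, 4}
Tree: B1–B2, B2–B3, B3–B4, B4–B5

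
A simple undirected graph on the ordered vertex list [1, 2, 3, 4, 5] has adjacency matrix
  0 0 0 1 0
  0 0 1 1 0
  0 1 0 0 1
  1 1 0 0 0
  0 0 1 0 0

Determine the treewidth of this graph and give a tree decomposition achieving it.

Treewidth 1.
One such decomposition:
Bags: B1 = {1, 4}  B2 = {2, 4}  B3 = {2, 3}  B4 = {3, 5}
Tree: B1–B2, B2–B3, B3–B4

The largest bag has 2 vertices, giving width 1; this decomposition certifies tw(G) ≤ 1. G has an edge, so its treewidth is at least 1. The upper and lower bounds meet at 1, so that is the treewidth.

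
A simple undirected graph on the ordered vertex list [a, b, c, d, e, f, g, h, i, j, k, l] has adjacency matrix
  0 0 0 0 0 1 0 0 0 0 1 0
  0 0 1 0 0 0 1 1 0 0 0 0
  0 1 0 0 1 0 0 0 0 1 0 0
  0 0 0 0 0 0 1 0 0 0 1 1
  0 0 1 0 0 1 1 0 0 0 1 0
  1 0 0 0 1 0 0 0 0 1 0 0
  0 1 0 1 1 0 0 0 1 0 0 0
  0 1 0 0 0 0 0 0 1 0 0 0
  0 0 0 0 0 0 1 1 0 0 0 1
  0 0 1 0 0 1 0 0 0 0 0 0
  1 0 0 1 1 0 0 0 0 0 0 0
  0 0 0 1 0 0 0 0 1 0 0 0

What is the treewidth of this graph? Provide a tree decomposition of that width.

Every bag has size at most 4, so the width is 4 − 1 = 3 and tw(G) ≤ 3. For the lower bound: the 4 vertex sets {h,i,l}, {d}, {g}, {b,c,e,k} are disjoint, each induces a connected subgraph, and every pair is joined by at least one edge of G. Contracting each set to a single vertex therefore yields K_{4} as a minor, and since treewidth is minor-monotone, tw(G) ≥ tw(K_{4}) = 3. Therefore the treewidth is 3.

Treewidth 3.
One such decomposition:
Bags: B1 = {d, h, i, l}  B2 = {d, g, h, i}  B3 = {b, d, g, h}  B4 = {b, d, g, k}  B5 = {b, e, g, k}  B6 = {b, c, e, k}  B7 = {a, c, e, k}  B8 = {a, c, e, f}  B9 = {a, c, f, j}
Tree: B1–B2, B2–B3, B3–B4, B4–B5, B5–B6, B6–B7, B7–B8, B8–B9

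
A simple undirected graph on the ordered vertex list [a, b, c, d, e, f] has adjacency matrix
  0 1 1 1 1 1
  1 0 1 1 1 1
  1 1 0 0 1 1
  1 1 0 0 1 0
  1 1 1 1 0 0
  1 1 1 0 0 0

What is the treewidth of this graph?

A width-3 tree decomposition is:
Bags: B1 = {a, b, c, e}  B2 = {a, b, c, f}  B3 = {a, b, d, e}
Tree: B1–B2, B1–B3
Each bag holds 4 vertices, so the decomposition has width 3, which upper-bounds the treewidth. On the other hand G contains the 4-clique {a, b, d, e}. A clique must lie in a single bag of any decomposition, so no decomposition can have width below 3. Therefore the treewidth is 3.

3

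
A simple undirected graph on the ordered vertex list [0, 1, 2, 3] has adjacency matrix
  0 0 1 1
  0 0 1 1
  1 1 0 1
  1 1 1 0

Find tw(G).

2

A width-2 tree decomposition is:
Bags: B1 = {1, 2, 3}  B2 = {0, 2, 3}
Tree: B1–B2
Every bag has size at most 3, so the width is 3 − 1 = 2 and tw(G) ≤ 2. Conversely, {0, 2, 3} is a clique of size 3, and the vertices of any clique must share a bag in every tree decomposition; so some bag has ≥ 3 vertices and tw(G) ≥ 2. Hence tw(G) = 2 exactly.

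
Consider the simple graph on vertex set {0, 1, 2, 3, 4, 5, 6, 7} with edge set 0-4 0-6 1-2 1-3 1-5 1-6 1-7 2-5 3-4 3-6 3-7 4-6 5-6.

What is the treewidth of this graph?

A width-2 tree decomposition is:
Bags: B1 = {1, 3, 6}  B2 = {3, 4, 6}  B3 = {0, 4, 6}  B4 = {1, 3, 7}  B5 = {1, 5, 6}  B6 = {1, 2, 5}
Tree: B1–B2, B2–B3, B1–B4, B1–B5, B5–B6
Every bag has size at most 3, so the width is 3 − 1 = 2 and tw(G) ≤ 2. Conversely, {0, 4, 6} is a clique of size 3, and the vertices of any clique must share a bag in every tree decomposition; so some bag has ≥ 3 vertices and tw(G) ≥ 2. The upper and lower bounds meet at 2, so that is the treewidth.

2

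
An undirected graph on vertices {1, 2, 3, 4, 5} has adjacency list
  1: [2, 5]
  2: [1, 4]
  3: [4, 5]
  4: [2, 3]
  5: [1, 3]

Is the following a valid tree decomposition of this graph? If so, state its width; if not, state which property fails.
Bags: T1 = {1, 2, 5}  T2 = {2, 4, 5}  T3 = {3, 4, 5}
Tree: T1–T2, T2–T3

Every vertex of G appears in some bag (union = {1, 2, 3, 4, 5}); every edge is covered by a bag; and for each vertex v the set of bags containing v is connected in the bag tree. The decomposition is therefore valid. The largest bag has 3 vertices, so the width is 2.

Yes; width 2.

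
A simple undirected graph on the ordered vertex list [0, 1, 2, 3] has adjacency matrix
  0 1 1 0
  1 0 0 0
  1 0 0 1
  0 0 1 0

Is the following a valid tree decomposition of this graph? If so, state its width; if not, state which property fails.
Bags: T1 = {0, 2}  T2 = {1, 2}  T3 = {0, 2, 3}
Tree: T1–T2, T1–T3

No — edge (0,1) lies in no bag.

A tree decomposition must satisfy three properties: every vertex lies in some bag; for every edge, both endpoints lie together in some bag; and for every vertex, the bags containing it form a connected subtree. Here edge (0,1) lies in no bag, so the decomposition is invalid.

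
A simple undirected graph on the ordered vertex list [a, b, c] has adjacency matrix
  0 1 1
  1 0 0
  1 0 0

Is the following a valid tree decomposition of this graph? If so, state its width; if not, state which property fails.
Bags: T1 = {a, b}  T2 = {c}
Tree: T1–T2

A tree decomposition must satisfy three properties: every vertex lies in some bag; for every edge, both endpoints lie together in some bag; and for every vertex, the bags containing it form a connected subtree. Here edge (a,c) lies in no bag, so the decomposition is invalid.

No — edge (a,c) lies in no bag.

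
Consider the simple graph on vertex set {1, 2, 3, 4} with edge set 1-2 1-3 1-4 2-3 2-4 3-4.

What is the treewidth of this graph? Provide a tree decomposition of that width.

A single bag containing all 4 vertices is trivially a valid decomposition of width 3. On the other hand G contains the 4-clique {1, 2, 3, 4}. A clique must lie in a single bag of any decomposition, so no decomposition can have width below 3. Combining the bounds, tw(G) = 3.

Treewidth 3.
One optimal decomposition is:
Bags: B1 = {1, 2, 3, 4}
Tree: (single bag)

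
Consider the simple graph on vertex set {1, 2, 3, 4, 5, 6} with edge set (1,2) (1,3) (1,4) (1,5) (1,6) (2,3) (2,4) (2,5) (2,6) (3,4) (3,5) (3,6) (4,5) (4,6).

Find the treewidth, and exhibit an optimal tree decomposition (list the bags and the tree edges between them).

Each bag holds 5 vertices, so the decomposition has width 4, which upper-bounds the treewidth. On the other hand G contains the 5-clique {1, 2, 3, 4, 5}. A clique must lie in a single bag of any decomposition, so no decomposition can have width below 4. The upper and lower bounds meet at 4, so that is the treewidth.

Treewidth 4.
One such decomposition:
Bags: B1 = {1, 2, 3, 4, 6}  B2 = {1, 2, 3, 4, 5}
Tree: B1–B2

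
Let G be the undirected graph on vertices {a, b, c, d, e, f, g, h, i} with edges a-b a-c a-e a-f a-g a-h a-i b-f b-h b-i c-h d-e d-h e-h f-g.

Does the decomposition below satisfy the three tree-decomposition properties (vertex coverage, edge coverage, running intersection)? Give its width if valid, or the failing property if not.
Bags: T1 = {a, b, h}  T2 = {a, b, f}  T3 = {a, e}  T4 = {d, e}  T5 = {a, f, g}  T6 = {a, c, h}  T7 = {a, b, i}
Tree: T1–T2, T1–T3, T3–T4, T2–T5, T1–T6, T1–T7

No — edge (h,e) lies in no bag.

A tree decomposition must satisfy three properties: every vertex lies in some bag; for every edge, both endpoints lie together in some bag; and for every vertex, the bags containing it form a connected subtree. Here edge (h,e) lies in no bag, so the decomposition is invalid.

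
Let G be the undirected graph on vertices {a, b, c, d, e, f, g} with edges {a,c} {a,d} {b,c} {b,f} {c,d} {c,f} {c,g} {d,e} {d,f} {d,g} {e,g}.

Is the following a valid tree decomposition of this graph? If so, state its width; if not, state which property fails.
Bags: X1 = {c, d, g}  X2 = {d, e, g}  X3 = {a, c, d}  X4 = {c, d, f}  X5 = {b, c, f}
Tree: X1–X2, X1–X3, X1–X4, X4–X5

Yes; width 2.

Vertex coverage: the bags together contain {a, b, c, d, e, f, g}, the full vertex set. Edge coverage: each edge of G has both endpoints in at least one bag. Running intersection: for every vertex, the bags containing it form a connected subtree. All three properties hold, so this is a valid tree decomposition of width max|bag| − 1 = 2, and hence tw(G) ≤ 2.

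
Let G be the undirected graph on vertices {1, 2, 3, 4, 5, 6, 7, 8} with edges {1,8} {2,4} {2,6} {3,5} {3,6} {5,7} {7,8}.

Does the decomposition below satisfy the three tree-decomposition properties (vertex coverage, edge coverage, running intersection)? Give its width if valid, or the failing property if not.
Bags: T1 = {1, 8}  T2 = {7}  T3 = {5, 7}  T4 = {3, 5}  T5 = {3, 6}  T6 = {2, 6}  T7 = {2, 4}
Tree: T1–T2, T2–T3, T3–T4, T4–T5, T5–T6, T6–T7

No — edge (8,7) lies in no bag.

A tree decomposition must satisfy three properties: every vertex lies in some bag; for every edge, both endpoints lie together in some bag; and for every vertex, the bags containing it form a connected subtree. Here edge (8,7) lies in no bag, so the decomposition is invalid.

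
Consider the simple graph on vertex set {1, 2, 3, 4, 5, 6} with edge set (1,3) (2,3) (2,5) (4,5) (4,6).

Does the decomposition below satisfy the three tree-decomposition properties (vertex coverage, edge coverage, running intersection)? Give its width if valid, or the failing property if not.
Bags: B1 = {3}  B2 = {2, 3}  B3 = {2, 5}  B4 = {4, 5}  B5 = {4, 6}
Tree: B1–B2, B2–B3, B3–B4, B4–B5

No — vertex 1 appears in no bag.

A tree decomposition must satisfy three properties: every vertex lies in some bag; for every edge, both endpoints lie together in some bag; and for every vertex, the bags containing it form a connected subtree. Here vertex 1 appears in no bag, so the decomposition is invalid.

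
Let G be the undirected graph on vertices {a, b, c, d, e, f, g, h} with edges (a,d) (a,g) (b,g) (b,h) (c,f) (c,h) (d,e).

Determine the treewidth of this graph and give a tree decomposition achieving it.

The largest bag has 2 vertices, giving width 1; this decomposition certifies tw(G) ≤ 1. Any graph with an edge has treewidth ≥ 1, and G has the edge e–d. Combining the bounds, tw(G) = 1.

Treewidth 1.
Bags: B1 = {d, e}  B2 = {a, d}  B3 = {a, g}  B4 = {b, g}  B5 = {b, h}  B6 = {c, h}  B7 = {c, f}
Tree: B1–B2, B2–B3, B3–B4, B4–B5, B5–B6, B6–B7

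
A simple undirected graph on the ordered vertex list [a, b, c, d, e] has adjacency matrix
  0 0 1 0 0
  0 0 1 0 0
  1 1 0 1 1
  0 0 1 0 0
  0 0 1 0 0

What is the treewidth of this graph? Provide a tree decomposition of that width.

Treewidth 1.
One optimal decomposition is:
Bags: B1 = {c, e}  B2 = {a, c}  B3 = {b, c}  B4 = {c, d}
Tree: B1–B2, B2–B3, B1–B4

The largest bag has 2 vertices, giving width 1; this decomposition certifies tw(G) ≤ 1. Since G has at least one edge (e.g. c–e), it is not an edgeless graph, so tw(G) ≥ 1. Hence tw(G) = 1 exactly.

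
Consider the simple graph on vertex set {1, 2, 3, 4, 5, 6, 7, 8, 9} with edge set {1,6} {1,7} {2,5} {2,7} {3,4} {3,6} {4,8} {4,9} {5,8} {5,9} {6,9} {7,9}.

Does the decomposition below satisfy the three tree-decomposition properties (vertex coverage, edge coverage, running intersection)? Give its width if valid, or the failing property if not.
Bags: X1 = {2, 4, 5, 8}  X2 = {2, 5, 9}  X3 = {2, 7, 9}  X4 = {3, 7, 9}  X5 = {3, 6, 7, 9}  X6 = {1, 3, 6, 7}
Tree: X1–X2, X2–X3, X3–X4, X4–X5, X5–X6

No — edge (4,9) lies in no bag.

A tree decomposition must satisfy three properties: every vertex lies in some bag; for every edge, both endpoints lie together in some bag; and for every vertex, the bags containing it form a connected subtree. Here edge (4,9) lies in no bag, so the decomposition is invalid.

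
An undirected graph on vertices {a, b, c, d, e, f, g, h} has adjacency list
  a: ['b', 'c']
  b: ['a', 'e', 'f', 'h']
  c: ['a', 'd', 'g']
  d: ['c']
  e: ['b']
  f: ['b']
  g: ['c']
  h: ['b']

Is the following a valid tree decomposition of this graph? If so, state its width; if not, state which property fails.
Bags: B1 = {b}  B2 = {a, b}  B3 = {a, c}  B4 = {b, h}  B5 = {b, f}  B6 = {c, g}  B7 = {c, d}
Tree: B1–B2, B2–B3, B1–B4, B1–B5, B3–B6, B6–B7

A tree decomposition must satisfy three properties: every vertex lies in some bag; for every edge, both endpoints lie together in some bag; and for every vertex, the bags containing it form a connected subtree. Here vertex e appears in no bag, so the decomposition is invalid.

No — vertex e appears in no bag.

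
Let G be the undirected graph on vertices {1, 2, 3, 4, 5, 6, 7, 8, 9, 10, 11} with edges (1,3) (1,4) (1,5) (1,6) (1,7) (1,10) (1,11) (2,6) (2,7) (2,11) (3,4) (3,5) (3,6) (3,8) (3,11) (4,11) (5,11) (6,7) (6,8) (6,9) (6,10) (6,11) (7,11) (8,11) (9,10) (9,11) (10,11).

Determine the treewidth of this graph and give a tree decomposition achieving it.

Each bag holds 4 vertices, so the decomposition has width 3, which upper-bounds the treewidth. For the lower bound, the 4 vertices {1, 3, 4, 11} are pairwise adjacent, and any tree decomposition puts a clique entirely inside one bag — forcing width ≥ 3. Therefore the treewidth is 3.

Treewidth 3.
One such decomposition:
Bags: B1 = {1, 6, 7, 11}  B2 = {1, 3, 6, 11}  B3 = {2, 6, 7, 11}  B4 = {1, 6, 10, 11}  B5 = {1, 3, 5, 11}  B6 = {1, 3, 4, 11}  B7 = {3, 6, 8, 11}  B8 = {6, 9, 10, 11}
Tree: B1–B2, B1–B3, B1–B4, B2–B5, B2–B6, B2–B7, B4–B8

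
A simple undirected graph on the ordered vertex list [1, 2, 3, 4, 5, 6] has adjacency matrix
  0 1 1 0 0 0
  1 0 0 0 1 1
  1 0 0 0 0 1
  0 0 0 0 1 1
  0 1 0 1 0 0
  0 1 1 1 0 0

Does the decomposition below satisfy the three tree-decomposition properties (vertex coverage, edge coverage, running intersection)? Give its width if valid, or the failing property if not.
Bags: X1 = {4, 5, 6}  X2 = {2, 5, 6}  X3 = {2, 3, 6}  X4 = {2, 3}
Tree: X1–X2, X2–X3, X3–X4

No — vertex 1 appears in no bag.

A tree decomposition must satisfy three properties: every vertex lies in some bag; for every edge, both endpoints lie together in some bag; and for every vertex, the bags containing it form a connected subtree. Here vertex 1 appears in no bag, so the decomposition is invalid.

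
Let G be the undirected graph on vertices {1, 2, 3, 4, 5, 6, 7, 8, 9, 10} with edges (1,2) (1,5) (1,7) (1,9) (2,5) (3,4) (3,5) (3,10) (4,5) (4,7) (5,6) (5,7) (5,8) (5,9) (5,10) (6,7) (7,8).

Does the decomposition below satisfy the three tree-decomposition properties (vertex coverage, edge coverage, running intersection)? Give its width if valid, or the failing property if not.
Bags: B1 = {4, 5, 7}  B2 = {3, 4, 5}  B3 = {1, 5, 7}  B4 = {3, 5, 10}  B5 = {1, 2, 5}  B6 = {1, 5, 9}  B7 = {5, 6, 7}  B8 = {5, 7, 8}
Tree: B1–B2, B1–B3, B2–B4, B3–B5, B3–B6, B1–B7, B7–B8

Yes; width 2.

Every vertex of G appears in some bag (union = {1, 2, 3, 4, 5, 6, 7, 8, 9, 10}); every edge is covered by a bag; and for each vertex v the set of bags containing v is connected in the bag tree. The decomposition is therefore valid. The largest bag has 3 vertices, so the width is 2.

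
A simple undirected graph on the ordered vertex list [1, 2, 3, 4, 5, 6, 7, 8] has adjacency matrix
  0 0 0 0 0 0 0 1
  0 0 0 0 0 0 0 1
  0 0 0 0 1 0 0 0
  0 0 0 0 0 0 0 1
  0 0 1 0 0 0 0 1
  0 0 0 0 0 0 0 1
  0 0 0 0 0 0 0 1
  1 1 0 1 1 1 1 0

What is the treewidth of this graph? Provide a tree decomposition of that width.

Treewidth 1.
One such decomposition:
Bags: B1 = {7, 8}  B2 = {5, 8}  B3 = {6, 8}  B4 = {2, 8}  B5 = {4, 8}  B6 = {3, 5}  B7 = {1, 8}
Tree: B1–B2, B1–B3, B2–B4, B3–B5, B2–B6, B1–B7

Every bag has size at most 2, so the width is 2 − 1 = 1 and tw(G) ≤ 1. Since G has at least one edge (e.g. 7–8), it is not an edgeless graph, so tw(G) ≥ 1. Therefore the treewidth is 1.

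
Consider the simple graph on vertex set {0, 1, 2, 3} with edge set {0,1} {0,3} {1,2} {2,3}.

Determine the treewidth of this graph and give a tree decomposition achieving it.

The largest bag has 3 vertices, giving width 2; this decomposition certifies tw(G) ≤ 2. For the lower bound, G contains the cycle 3–2–1–0–3, so G is not a forest; only forests have treewidth ≤ 1, hence tw(G) ≥ 2. Hence tw(G) = 2 exactly.

Treewidth 2.
One such decomposition:
Bags: B1 = {1, 2, 3}  B2 = {0, 1, 3}
Tree: B1–B2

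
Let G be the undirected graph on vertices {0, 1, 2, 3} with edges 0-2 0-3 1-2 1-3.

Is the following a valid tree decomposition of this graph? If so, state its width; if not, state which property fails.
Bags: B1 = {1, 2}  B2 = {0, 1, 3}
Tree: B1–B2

A tree decomposition must satisfy three properties: every vertex lies in some bag; for every edge, both endpoints lie together in some bag; and for every vertex, the bags containing it form a connected subtree. Here edge (0,2) lies in no bag, so the decomposition is invalid.

No — edge (0,2) lies in no bag.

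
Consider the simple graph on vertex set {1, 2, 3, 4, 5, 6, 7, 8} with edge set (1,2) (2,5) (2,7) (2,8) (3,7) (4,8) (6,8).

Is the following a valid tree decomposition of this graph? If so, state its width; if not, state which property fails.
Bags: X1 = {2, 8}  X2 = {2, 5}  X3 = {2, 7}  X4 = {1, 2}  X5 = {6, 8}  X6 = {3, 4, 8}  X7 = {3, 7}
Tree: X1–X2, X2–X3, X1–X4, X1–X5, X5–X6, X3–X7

No — bags containing vertex 3 are not connected in the tree.

A tree decomposition must satisfy three properties: every vertex lies in some bag; for every edge, both endpoints lie together in some bag; and for every vertex, the bags containing it form a connected subtree. Here bags containing vertex 3 are not connected in the tree, so the decomposition is invalid.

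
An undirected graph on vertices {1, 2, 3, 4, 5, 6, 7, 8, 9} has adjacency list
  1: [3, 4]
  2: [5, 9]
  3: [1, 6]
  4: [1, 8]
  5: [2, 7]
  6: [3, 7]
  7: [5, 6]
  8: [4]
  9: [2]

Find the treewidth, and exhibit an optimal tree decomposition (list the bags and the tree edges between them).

Each bag holds 2 vertices, so the decomposition has width 1, which upper-bounds the treewidth. G has an edge, so its treewidth is at least 1. Hence tw(G) = 1 exactly.

Treewidth 1.
One optimal decomposition is:
Bags: B1 = {4, 8}  B2 = {1, 4}  B3 = {1, 3}  B4 = {3, 6}  B5 = {6, 7}  B6 = {5, 7}  B7 = {2, 5}  B8 = {2, 9}
Tree: B1–B2, B2–B3, B3–B4, B4–B5, B5–B6, B6–B7, B7–B8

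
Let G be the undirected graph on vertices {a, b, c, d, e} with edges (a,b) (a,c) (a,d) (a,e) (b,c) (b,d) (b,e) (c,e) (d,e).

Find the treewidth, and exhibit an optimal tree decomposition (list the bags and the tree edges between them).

Treewidth 3.
Bags: B1 = {a, b, c, e}  B2 = {a, b, d, e}
Tree: B1–B2

Each bag holds 4 vertices, so the decomposition has width 3, which upper-bounds the treewidth. On the other hand G contains the 4-clique {a, b, d, e}. A clique must lie in a single bag of any decomposition, so no decomposition can have width below 3. Therefore the treewidth is 3.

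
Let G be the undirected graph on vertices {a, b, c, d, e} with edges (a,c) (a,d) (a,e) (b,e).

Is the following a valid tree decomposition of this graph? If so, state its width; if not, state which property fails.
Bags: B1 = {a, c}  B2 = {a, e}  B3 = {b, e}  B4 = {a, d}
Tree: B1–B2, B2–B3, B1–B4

Yes; width 1.

Checking the three conditions: (i) the bags cover all of {a, b, c, d, e}; (ii) for each edge, some bag contains both endpoints; (iii) the bags containing any fixed vertex form a subtree. All hold, so the decomposition is valid with width 2 − 1 = 1.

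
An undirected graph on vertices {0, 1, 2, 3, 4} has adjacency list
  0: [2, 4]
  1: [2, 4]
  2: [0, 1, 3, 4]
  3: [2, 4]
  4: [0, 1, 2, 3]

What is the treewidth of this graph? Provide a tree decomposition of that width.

Treewidth 2.
One such decomposition:
Bags: B1 = {0, 2, 4}  B2 = {2, 3, 4}  B3 = {1, 2, 4}
Tree: B1–B2, B1–B3

The largest bag has 3 vertices, giving width 2; this decomposition certifies tw(G) ≤ 2. Conversely, {0, 2, 4} is a clique of size 3, and the vertices of any clique must share a bag in every tree decomposition; so some bag has ≥ 3 vertices and tw(G) ≥ 2. Therefore the treewidth is 2.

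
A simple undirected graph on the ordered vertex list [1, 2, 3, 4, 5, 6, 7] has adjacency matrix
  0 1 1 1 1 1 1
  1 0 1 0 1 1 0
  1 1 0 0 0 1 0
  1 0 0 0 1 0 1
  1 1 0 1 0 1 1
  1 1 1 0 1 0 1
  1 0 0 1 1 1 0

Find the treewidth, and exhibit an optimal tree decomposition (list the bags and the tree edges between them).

Each bag holds 4 vertices, so the decomposition has width 3, which upper-bounds the treewidth. Conversely, {1, 2, 3, 6} is a clique of size 4, and the vertices of any clique must share a bag in every tree decomposition; so some bag has ≥ 4 vertices and tw(G) ≥ 3. Combining the bounds, tw(G) = 3.

Treewidth 3.
One optimal decomposition is:
Bags: B1 = {1, 2, 5, 6}  B2 = {1, 5, 6, 7}  B3 = {1, 4, 5, 7}  B4 = {1, 2, 3, 6}
Tree: B1–B2, B2–B3, B1–B4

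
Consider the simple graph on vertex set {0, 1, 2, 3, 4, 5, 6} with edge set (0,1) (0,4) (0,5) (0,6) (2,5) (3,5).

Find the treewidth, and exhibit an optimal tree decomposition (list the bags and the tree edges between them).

Treewidth 1.
One such decomposition:
Bags: B1 = {2, 5}  B2 = {0, 5}  B3 = {3, 5}  B4 = {0, 4}  B5 = {0, 6}  B6 = {0, 1}
Tree: B1–B2, B1–B3, B2–B4, B4–B5, B5–B6

Each bag holds 2 vertices, so the decomposition has width 1, which upper-bounds the treewidth. Any graph with an edge has treewidth ≥ 1, and G has the edge 5–2. Therefore the treewidth is 1.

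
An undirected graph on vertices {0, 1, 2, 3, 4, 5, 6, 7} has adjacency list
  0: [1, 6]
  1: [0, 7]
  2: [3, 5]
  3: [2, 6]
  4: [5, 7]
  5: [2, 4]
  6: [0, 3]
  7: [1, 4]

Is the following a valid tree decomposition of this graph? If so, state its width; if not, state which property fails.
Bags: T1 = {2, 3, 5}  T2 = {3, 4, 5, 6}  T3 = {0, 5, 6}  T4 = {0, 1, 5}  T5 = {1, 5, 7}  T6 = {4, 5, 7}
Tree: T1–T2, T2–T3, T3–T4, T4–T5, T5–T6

No — bags containing vertex 4 are not connected in the tree.

A tree decomposition must satisfy three properties: every vertex lies in some bag; for every edge, both endpoints lie together in some bag; and for every vertex, the bags containing it form a connected subtree. Here bags containing vertex 4 are not connected in the tree, so the decomposition is invalid.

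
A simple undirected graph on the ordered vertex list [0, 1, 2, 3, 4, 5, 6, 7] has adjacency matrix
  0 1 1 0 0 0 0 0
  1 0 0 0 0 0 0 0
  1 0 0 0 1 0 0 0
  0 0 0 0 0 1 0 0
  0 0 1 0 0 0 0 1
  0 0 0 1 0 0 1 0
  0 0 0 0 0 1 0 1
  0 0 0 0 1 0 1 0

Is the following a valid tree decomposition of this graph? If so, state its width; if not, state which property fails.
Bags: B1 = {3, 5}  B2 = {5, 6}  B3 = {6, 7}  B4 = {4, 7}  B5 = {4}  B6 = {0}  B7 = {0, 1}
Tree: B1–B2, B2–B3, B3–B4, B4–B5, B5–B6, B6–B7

A tree decomposition must satisfy three properties: every vertex lies in some bag; for every edge, both endpoints lie together in some bag; and for every vertex, the bags containing it form a connected subtree. Here vertex 2 appears in no bag, so the decomposition is invalid.

No — vertex 2 appears in no bag.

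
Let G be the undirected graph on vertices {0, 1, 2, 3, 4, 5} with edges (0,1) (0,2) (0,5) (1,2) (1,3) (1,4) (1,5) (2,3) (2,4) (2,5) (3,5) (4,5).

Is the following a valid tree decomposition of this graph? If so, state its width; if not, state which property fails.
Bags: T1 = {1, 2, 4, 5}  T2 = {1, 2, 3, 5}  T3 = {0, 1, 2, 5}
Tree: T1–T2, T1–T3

Vertex coverage: the bags together contain {0, 1, 2, 3, 4, 5}, the full vertex set. Edge coverage: each edge of G has both endpoints in at least one bag. Running intersection: for every vertex, the bags containing it form a connected subtree. All three properties hold, so this is a valid tree decomposition of width max|bag| − 1 = 3, and hence tw(G) ≤ 3.

Yes; width 3.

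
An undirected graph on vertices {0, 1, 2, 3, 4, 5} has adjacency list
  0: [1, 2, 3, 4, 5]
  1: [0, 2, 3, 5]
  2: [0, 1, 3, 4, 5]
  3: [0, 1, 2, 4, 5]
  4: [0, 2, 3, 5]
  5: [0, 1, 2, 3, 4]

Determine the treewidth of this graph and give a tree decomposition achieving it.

Each bag holds 5 vertices, so the decomposition has width 4, which upper-bounds the treewidth. For the lower bound, the 5 vertices {0, 1, 2, 3, 5} are pairwise adjacent, and any tree decomposition puts a clique entirely inside one bag — forcing width ≥ 4. Therefore the treewidth is 4.

Treewidth 4.
Bags: B1 = {0, 2, 3, 4, 5}  B2 = {0, 1, 2, 3, 5}
Tree: B1–B2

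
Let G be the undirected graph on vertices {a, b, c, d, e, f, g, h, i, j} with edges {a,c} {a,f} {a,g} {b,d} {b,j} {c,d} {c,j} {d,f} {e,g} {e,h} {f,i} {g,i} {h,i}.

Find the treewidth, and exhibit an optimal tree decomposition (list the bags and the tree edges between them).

Treewidth 2.
One optimal decomposition is:
Bags: B1 = {e, h, i}  B2 = {e, g, i}  B3 = {f, g, i}  B4 = {a, f, g}  B5 = {a, d, f}  B6 = {a, c, d}  B7 = {b, c, d}  B8 = {b, c, j}
Tree: B1–B2, B2–B3, B3–B4, B4–B5, B5–B6, B6–B7, B7–B8

The largest bag has 3 vertices, giving width 2; this decomposition certifies tw(G) ≤ 2. Since h–e–g–i–h is a cycle in G, G is not acyclic. Forests are exactly the graphs of treewidth ≤ 1, so tw(G) ≥ 2. The upper and lower bounds meet at 2, so that is the treewidth.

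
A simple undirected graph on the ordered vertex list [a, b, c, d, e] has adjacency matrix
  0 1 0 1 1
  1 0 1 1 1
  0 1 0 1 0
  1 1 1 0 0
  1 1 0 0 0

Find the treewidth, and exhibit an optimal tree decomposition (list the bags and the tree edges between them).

Treewidth 2.
One optimal decomposition is:
Bags: B1 = {a, b, d}  B2 = {a, b, e}  B3 = {b, c, d}
Tree: B1–B2, B1–B3

Each bag holds 3 vertices, so the decomposition has width 2, which upper-bounds the treewidth. Conversely, {b, c, d} is a clique of size 3, and the vertices of any clique must share a bag in every tree decomposition; so some bag has ≥ 3 vertices and tw(G) ≥ 2. Combining the bounds, tw(G) = 2.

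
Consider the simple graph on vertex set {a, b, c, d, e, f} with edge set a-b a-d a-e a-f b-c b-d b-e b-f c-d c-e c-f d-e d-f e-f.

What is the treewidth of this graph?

4

A width-4 tree decomposition is:
Bags: B1 = {a, b, d, e, f}  B2 = {b, c, d, e, f}
Tree: B1–B2
The largest bag has 5 vertices, giving width 4; this decomposition certifies tw(G) ≤ 4. On the other hand G contains the 5-clique {b, c, d, e, f}. A clique must lie in a single bag of any decomposition, so no decomposition can have width below 4. The upper and lower bounds meet at 4, so that is the treewidth.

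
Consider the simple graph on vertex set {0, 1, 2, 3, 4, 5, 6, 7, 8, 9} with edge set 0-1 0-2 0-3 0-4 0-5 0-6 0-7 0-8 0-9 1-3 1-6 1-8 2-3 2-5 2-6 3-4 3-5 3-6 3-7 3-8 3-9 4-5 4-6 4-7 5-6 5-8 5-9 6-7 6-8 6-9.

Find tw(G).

4

A width-4 tree decomposition is:
Bags: B1 = {0, 3, 5, 6, 8}  B2 = {0, 3, 4, 5, 6}  B3 = {0, 3, 4, 6, 7}  B4 = {0, 1, 3, 6, 8}  B5 = {0, 3, 5, 6, 9}  B6 = {0, 2, 3, 5, 6}
Tree: B1–B2, B2–B3, B1–B4, B1–B5, B5–B6
Each bag holds 5 vertices, so the decomposition has width 4, which upper-bounds the treewidth. For the lower bound, the 5 vertices {0, 1, 3, 6, 8} are pairwise adjacent, and any tree decomposition puts a clique entirely inside one bag — forcing width ≥ 4. Hence tw(G) = 4 exactly.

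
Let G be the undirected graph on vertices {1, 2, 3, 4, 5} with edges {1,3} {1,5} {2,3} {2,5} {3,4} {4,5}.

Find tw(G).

A width-2 tree decomposition is:
Bags: B1 = {2, 3, 5}  B2 = {3, 4, 5}  B3 = {1, 3, 5}
Tree: B1–B2, B2–B3
Every bag has size at most 3, so the width is 3 − 1 = 2 and tw(G) ≤ 2. Since 2–5–4–3–2 is a cycle in G, G is not acyclic. Forests are exactly the graphs of treewidth ≤ 1, so tw(G) ≥ 2. The upper and lower bounds meet at 2, so that is the treewidth.

2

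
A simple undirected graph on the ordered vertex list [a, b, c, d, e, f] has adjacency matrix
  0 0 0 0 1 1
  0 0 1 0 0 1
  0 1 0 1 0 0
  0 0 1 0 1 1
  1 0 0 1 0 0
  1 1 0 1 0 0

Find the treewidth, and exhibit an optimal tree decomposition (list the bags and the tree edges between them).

Each bag holds 3 vertices, so the decomposition has width 2, which upper-bounds the treewidth. For the lower bound, G contains the cycle c–b–f–d–c, so G is not a forest; only forests have treewidth ≤ 1, hence tw(G) ≥ 2. The upper and lower bounds meet at 2, so that is the treewidth.

Treewidth 2.
One optimal decomposition is:
Bags: B1 = {b, c, d}  B2 = {b, d, f}  B3 = {d, e, f}  B4 = {a, e, f}
Tree: B1–B2, B2–B3, B3–B4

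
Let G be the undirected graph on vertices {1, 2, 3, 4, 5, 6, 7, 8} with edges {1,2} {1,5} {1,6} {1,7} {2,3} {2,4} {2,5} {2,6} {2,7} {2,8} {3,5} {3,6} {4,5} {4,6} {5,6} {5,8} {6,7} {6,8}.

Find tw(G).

3

A width-3 tree decomposition is:
Bags: B1 = {1, 2, 6, 7}  B2 = {1, 2, 5, 6}  B3 = {2, 3, 5, 6}  B4 = {2, 5, 6, 8}  B5 = {2, 4, 5, 6}
Tree: B1–B2, B2–B3, B3–B4, B2–B5
Every bag has size at most 4, so the width is 4 − 1 = 3 and tw(G) ≤ 3. For the lower bound, the 4 vertices {2, 5, 6, 8} are pairwise adjacent, and any tree decomposition puts a clique entirely inside one bag — forcing width ≥ 3. Therefore the treewidth is 3.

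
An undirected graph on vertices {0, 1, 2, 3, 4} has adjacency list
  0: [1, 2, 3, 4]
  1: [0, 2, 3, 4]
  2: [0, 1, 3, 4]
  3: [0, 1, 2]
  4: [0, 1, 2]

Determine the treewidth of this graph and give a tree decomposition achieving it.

Treewidth 3.
Bags: B1 = {0, 1, 2, 4}  B2 = {0, 1, 2, 3}
Tree: B1–B2

Each bag holds 4 vertices, so the decomposition has width 3, which upper-bounds the treewidth. On the other hand G contains the 4-clique {0, 1, 2, 3}. A clique must lie in a single bag of any decomposition, so no decomposition can have width below 3. Therefore the treewidth is 3.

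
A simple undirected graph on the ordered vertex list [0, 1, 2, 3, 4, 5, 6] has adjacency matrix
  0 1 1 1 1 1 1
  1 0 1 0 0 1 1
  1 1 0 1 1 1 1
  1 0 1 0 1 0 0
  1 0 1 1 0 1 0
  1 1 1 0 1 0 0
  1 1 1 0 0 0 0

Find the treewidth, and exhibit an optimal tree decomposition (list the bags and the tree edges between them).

Treewidth 3.
One such decomposition:
Bags: B1 = {0, 2, 4, 5}  B2 = {0, 1, 2, 5}  B3 = {0, 1, 2, 6}  B4 = {0, 2, 3, 4}
Tree: B1–B2, B2–B3, B1–B4

Every bag has size at most 4, so the width is 4 − 1 = 3 and tw(G) ≤ 3. Conversely, {0, 1, 2, 5} is a clique of size 4, and the vertices of any clique must share a bag in every tree decomposition; so some bag has ≥ 4 vertices and tw(G) ≥ 3. Therefore the treewidth is 3.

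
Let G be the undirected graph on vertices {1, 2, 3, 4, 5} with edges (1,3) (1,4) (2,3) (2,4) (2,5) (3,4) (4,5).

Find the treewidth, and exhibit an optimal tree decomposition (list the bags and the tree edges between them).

Treewidth 2.
Bags: B1 = {2, 4, 5}  B2 = {2, 3, 4}  B3 = {1, 3, 4}
Tree: B1–B2, B2–B3

Each bag holds 3 vertices, so the decomposition has width 2, which upper-bounds the treewidth. For the lower bound, the 3 vertices {1, 3, 4} are pairwise adjacent, and any tree decomposition puts a clique entirely inside one bag — forcing width ≥ 2. Combining the bounds, tw(G) = 2.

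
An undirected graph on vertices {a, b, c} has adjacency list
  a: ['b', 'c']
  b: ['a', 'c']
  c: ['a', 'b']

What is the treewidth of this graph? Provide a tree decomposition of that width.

Treewidth 2.
One optimal decomposition is:
Bags: B1 = {a, b, c}
Tree: (single bag)

A single bag containing all 3 vertices is trivially a valid decomposition of width 2. On the other hand G contains the 3-clique {a, b, c}. A clique must lie in a single bag of any decomposition, so no decomposition can have width below 2. Therefore the treewidth is 2.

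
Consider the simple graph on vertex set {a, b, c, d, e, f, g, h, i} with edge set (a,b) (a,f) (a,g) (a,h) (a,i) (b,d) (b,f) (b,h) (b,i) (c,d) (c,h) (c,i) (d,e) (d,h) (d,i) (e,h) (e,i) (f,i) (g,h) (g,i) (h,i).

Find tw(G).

A width-3 tree decomposition is:
Bags: B1 = {a, b, h, i}  B2 = {a, b, f, i}  B3 = {b, d, h, i}  B4 = {d, e, h, i}  B5 = {a, g, h, i}  B6 = {c, d, h, i}
Tree: B1–B2, B1–B3, B3–B4, B1–B5, B3–B6
The largest bag has 4 vertices, giving width 3; this decomposition certifies tw(G) ≤ 3. Conversely, {d, e, h, i} is a clique of size 4, and the vertices of any clique must share a bag in every tree decomposition; so some bag has ≥ 4 vertices and tw(G) ≥ 3. Therefore the treewidth is 3.

3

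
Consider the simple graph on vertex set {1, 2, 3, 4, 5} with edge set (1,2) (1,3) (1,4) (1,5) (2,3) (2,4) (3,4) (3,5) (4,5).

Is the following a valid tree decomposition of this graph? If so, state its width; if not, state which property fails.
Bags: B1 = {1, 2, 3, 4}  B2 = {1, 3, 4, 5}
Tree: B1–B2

Checking the three conditions: (i) the bags cover all of {1, 2, 3, 4, 5}; (ii) for each edge, some bag contains both endpoints; (iii) the bags containing any fixed vertex form a subtree. All hold, so the decomposition is valid with width 4 − 1 = 3.

Yes; width 3.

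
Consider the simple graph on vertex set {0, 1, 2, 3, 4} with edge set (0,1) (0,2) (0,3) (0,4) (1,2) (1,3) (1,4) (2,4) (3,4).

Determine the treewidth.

A width-3 tree decomposition is:
Bags: B1 = {0, 1, 3, 4}  B2 = {0, 1, 2, 4}
Tree: B1–B2
Each bag holds 4 vertices, so the decomposition has width 3, which upper-bounds the treewidth. Conversely, {0, 1, 2, 4} is a clique of size 4, and the vertices of any clique must share a bag in every tree decomposition; so some bag has ≥ 4 vertices and tw(G) ≥ 3. Combining the bounds, tw(G) = 3.

3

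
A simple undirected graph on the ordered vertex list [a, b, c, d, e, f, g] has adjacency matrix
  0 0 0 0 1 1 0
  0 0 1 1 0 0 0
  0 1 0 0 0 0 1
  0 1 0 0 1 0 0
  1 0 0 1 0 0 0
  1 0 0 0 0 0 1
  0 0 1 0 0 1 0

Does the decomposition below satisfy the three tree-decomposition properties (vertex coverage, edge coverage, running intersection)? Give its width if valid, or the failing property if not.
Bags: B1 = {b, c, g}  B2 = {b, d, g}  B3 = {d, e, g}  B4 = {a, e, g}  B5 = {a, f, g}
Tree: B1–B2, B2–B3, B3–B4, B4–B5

Checking the three conditions: (i) the bags cover all of {a, b, c, d, e, f, g}; (ii) for each edge, some bag contains both endpoints; (iii) the bags containing any fixed vertex form a subtree. All hold, so the decomposition is valid with width 3 − 1 = 2.

Yes; width 2.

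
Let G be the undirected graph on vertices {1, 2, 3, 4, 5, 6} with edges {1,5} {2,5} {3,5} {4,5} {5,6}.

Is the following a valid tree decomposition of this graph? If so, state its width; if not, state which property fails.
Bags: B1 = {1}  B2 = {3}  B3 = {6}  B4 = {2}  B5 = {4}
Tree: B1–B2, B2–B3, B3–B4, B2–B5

No — vertex 5 appears in no bag.

A tree decomposition must satisfy three properties: every vertex lies in some bag; for every edge, both endpoints lie together in some bag; and for every vertex, the bags containing it form a connected subtree. Here vertex 5 appears in no bag, so the decomposition is invalid.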